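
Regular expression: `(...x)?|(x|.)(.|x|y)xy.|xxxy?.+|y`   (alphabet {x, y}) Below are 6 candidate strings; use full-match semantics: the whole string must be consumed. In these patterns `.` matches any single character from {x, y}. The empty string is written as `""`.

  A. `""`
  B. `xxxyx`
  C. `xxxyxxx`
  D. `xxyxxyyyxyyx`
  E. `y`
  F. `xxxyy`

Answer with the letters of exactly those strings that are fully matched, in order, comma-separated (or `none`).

A → match
B → match
C → match
D → no match
E → match
F → match

A, B, C, E, F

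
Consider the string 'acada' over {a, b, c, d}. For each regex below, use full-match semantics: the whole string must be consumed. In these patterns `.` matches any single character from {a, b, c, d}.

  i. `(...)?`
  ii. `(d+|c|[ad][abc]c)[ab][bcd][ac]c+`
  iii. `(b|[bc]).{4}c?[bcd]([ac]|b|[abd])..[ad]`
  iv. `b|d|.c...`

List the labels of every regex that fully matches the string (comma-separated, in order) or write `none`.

i → no match
ii → no match — must end with 'c'
iii → no match
iv → match

iv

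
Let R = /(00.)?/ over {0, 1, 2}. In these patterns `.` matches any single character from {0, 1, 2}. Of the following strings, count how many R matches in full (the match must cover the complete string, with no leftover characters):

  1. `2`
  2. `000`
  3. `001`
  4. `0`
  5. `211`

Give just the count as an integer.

1 → no match
2 → match
3 → match
4 → no match
5 → no match
Total matched: 2

2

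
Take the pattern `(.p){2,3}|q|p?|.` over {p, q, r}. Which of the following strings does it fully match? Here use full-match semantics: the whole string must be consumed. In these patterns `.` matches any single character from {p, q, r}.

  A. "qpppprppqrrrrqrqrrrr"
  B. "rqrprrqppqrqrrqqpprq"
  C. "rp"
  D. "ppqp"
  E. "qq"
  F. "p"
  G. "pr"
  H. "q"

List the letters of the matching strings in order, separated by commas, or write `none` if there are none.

A → no match
B → no match
C → no match
D → match
E → no match
F → match
G → no match
H → match

D, F, H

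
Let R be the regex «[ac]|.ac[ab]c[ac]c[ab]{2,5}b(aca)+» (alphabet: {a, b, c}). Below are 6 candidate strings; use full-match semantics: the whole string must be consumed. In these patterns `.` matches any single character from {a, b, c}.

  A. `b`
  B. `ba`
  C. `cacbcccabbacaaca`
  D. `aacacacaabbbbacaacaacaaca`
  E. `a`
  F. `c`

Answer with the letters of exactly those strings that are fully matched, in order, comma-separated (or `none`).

A → no match
B → no match
C → match
D → match
E → match
F → match

C, D, E, F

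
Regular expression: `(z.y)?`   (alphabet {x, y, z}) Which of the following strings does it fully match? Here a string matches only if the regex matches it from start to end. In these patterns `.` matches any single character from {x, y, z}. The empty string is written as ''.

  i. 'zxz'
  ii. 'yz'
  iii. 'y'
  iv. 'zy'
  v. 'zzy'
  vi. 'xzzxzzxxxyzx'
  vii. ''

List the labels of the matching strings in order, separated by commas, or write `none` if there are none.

v, vii

i → no match
ii → no match
iii → no match
iv → no match
v → match
vi → no match
vii → match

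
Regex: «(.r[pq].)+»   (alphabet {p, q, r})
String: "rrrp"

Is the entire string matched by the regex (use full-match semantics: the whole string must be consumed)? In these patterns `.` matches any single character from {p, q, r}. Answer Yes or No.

No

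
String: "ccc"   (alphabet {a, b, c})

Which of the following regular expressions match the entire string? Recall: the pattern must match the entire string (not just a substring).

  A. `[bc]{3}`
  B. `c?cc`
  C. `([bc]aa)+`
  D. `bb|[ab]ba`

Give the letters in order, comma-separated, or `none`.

A → match
B → match
C → no match — must end with "aa"
D → no match

A, B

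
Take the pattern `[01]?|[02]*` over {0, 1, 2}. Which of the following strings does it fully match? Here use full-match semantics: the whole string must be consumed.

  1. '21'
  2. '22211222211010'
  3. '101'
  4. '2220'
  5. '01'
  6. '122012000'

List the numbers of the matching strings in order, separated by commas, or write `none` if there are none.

1 → no match
2 → no match
3 → no match
4 → match
5 → no match
6 → no match

4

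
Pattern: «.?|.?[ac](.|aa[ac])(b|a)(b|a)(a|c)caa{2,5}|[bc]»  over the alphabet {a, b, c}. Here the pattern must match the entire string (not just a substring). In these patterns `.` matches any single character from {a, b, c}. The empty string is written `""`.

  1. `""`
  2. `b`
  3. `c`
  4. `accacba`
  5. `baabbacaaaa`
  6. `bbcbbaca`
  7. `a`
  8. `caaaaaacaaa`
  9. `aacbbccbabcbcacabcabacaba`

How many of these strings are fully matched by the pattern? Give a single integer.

1 → match
2 → match
3 → match
4 → no match
5 → match
6 → no match
7 → match
8 → match
9 → no match
Total matched: 6

6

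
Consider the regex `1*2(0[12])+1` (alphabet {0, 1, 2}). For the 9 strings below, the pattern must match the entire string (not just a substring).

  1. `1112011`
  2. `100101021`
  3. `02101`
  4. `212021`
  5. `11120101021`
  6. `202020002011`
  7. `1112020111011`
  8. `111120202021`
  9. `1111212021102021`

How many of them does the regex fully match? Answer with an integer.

1. `1112011` → match
2. `100101021` → no match
3. `02101` → no match
4. `212021` → no match
5. `11120101021` → match
6. `202020002011` → no match
7 → no match
8. `111120202021` → match
9 → no match
Total matched: 3

3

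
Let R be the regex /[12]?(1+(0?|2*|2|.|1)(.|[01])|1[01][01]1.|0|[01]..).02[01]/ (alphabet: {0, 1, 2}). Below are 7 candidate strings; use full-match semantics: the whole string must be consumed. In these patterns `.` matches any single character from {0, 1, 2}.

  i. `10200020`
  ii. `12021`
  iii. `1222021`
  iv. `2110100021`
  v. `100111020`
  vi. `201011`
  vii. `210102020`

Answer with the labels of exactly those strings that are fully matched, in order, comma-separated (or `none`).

i → match
ii → no match
iii → match
iv → match
v → match
vi → no match
vii → no match

i, iii, iv, v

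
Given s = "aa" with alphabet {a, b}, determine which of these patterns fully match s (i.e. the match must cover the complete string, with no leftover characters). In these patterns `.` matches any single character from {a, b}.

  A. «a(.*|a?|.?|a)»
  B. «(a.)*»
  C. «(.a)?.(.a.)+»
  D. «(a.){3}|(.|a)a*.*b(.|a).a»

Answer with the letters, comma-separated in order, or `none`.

A → match
B → match
C → no match
D → no match

A, B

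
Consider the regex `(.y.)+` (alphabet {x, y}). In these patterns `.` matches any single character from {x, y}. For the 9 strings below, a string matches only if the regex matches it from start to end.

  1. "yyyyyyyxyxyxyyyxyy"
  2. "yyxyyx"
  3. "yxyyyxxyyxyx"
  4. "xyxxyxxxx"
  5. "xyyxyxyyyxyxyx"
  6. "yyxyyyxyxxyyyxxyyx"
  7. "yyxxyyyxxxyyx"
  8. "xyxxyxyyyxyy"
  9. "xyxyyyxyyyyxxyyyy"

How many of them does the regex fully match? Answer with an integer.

2

1 → no match
2. "yyxyyx" → match
3. "yxyyyxxyyxyx" → no match
4. "xyxxyxxxx" → no match
5 → no match
6 → no match
7 → no match
8. "xyxxyxyyyxyy" → match
9 → no match
Total matched: 2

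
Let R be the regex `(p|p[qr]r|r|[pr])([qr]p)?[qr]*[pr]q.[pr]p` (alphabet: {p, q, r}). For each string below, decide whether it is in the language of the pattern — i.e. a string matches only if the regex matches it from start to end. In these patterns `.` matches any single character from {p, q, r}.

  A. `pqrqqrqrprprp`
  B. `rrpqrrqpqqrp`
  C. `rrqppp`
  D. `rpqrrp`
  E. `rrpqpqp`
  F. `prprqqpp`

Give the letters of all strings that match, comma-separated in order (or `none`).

B, C, D, F

A → no match
B. `rrpqrrqpqqrp` → match
C. `rrqppp` → match
D. `rpqrrp` → match
E. `rrpqpqp` → no match
F. `prprqqpp` → match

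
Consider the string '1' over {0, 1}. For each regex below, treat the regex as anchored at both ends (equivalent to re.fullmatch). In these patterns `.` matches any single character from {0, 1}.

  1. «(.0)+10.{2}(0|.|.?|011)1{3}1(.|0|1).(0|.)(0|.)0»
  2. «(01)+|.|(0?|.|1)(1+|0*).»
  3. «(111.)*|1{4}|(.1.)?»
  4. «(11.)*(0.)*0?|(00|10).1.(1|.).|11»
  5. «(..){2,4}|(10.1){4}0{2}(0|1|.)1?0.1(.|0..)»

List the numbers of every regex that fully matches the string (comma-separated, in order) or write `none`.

2

1 → no match — must end with '0'
2 → match
3 → no match
4 → no match
5 → no match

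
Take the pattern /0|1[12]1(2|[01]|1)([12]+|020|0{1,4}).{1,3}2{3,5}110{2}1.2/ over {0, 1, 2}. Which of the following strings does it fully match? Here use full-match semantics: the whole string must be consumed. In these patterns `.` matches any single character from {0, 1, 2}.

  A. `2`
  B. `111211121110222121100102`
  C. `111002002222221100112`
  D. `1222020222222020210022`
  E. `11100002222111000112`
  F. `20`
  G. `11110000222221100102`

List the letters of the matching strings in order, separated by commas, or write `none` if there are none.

A → no match
B → no match
C → match
D → no match
E → no match
F → no match
G → match

C, G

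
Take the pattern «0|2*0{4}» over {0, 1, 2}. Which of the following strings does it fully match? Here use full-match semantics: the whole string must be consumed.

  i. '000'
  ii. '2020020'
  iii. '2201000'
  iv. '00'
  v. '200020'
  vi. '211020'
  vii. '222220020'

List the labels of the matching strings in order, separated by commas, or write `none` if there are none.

none

i. '000' → no match
ii. '2020020' → no match
iii. '2201000' → no match
iv. '00' → no match
v. '200020' → no match
vi. '211020' → no match
vii. '222220020' → no match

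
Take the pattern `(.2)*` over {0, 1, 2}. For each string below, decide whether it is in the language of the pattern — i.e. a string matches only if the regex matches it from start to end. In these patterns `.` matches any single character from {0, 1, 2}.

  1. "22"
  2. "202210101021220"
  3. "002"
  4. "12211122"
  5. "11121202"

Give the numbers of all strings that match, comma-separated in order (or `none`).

1

1 → match
2 → no match
3 → no match
4 → no match
5 → no match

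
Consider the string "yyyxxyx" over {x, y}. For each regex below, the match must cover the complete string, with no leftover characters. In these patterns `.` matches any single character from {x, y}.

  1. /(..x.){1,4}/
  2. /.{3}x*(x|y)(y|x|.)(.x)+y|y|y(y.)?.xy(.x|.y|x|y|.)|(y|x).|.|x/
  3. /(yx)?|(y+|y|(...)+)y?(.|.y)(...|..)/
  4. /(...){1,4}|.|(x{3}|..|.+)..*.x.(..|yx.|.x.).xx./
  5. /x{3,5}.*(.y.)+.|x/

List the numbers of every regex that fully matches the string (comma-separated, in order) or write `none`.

2, 3

1 → no match
2 → match
3 → match
4 → no match
5 → no match — must start with "x"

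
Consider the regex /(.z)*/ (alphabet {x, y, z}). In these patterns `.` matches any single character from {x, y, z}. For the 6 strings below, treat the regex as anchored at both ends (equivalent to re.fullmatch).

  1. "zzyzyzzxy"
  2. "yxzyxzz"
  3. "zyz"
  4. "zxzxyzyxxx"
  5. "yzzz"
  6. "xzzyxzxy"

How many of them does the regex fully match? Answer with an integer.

1

1 → no match
2 → no match
3 → no match
4 → no match
5 → match
6 → no match
Total matched: 1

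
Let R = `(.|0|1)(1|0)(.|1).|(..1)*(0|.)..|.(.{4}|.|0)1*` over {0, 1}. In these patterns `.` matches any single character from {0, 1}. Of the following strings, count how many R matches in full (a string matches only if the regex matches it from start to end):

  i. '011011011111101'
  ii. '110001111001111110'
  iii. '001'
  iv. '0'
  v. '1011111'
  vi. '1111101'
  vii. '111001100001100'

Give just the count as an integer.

3

i → match
ii → no match
iii. '001' → match
iv. '0' → no match
v. '1011111' → match
vi. '1111101' → no match
vii → no match
Total matched: 3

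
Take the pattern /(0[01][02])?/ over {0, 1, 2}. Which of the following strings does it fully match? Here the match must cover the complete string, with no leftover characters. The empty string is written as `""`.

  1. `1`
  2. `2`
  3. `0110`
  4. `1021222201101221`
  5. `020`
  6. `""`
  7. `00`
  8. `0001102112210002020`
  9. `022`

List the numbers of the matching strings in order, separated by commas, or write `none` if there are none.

1 → no match
2 → no match
3 → no match
4 → no match
5 → no match
6 → match
7 → no match
8 → no match
9 → no match

6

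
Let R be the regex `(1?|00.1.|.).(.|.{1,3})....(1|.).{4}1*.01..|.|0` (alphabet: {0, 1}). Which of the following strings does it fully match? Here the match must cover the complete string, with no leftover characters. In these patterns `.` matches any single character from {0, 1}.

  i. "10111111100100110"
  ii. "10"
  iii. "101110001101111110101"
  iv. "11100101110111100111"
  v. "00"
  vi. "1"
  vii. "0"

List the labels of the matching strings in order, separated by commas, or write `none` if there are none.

i, iii, iv, vi, vii

i → match
ii → no match
iii → match
iv → match
v → no match
vi → match
vii → match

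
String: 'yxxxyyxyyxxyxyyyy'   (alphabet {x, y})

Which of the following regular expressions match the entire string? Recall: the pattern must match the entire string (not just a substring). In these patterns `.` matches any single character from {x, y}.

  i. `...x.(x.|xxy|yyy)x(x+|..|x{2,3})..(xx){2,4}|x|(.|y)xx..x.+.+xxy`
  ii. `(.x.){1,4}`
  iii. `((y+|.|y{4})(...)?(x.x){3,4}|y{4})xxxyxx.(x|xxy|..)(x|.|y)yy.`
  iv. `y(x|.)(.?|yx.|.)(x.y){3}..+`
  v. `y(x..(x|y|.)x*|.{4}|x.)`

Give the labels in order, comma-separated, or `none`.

i → no match
ii → no match
iii → no match
iv → match
v → no match

iv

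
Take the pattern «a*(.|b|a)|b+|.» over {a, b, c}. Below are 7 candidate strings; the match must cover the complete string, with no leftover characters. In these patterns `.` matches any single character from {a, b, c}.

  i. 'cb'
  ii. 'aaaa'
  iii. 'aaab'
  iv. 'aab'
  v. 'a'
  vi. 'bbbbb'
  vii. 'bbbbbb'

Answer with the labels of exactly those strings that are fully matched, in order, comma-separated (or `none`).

i → no match
ii → match
iii → match
iv → match
v → match
vi → match
vii → match

ii, iii, iv, v, vi, vii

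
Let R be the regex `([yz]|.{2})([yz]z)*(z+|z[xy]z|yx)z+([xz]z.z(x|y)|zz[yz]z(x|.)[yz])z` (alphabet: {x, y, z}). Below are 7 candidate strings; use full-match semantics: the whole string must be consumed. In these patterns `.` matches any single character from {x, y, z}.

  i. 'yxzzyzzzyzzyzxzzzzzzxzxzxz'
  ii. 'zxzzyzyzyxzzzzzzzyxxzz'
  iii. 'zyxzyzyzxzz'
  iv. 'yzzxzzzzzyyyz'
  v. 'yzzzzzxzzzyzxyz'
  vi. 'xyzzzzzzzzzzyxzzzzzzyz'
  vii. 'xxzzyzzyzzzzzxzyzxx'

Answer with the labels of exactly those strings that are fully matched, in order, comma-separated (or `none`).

i → no match
ii → no match
iii → no match
iv → no match
v → no match
vi → match
vii → no match — must end with 'z'

vi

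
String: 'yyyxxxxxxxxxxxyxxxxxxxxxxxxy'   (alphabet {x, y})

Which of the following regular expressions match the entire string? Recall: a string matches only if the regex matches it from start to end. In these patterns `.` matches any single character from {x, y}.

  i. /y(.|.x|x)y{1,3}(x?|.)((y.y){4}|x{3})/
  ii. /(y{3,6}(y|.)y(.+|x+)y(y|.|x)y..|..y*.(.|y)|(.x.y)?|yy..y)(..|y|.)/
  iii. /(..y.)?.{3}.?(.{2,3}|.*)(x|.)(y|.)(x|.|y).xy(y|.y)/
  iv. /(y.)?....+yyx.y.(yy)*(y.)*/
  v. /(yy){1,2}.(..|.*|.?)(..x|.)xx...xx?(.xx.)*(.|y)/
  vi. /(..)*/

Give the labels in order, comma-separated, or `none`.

i → no match
ii → no match
iii → no match
iv → no match
v → match
vi → match

v, vi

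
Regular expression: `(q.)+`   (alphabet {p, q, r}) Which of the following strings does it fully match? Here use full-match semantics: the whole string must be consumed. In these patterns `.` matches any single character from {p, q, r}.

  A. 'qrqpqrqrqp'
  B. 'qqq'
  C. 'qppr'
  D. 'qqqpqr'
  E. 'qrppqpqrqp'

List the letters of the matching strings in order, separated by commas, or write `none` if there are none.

A → match
B → no match
C → no match
D → match
E → no match

A, D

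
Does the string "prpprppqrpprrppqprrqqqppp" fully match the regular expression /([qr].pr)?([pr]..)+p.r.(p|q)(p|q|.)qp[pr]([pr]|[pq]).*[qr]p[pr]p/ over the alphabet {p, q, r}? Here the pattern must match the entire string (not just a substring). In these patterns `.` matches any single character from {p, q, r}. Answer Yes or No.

Yes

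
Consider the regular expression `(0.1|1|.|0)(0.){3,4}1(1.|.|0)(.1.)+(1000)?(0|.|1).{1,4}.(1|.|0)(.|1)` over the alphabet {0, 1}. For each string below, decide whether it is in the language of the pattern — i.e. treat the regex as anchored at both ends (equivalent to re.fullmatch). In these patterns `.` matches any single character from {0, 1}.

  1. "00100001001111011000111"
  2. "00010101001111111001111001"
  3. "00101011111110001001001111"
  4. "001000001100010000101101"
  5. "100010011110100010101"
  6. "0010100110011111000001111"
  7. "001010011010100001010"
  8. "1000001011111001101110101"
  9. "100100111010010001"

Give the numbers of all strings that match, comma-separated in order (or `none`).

1, 5, 7, 8

1 → match
2 → no match
3 → no match
4 → no match
5 → match
6 → no match
7 → match
8 → match
9 → no match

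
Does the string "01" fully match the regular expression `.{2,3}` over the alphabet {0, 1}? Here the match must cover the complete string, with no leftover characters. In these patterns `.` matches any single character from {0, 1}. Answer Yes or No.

Yes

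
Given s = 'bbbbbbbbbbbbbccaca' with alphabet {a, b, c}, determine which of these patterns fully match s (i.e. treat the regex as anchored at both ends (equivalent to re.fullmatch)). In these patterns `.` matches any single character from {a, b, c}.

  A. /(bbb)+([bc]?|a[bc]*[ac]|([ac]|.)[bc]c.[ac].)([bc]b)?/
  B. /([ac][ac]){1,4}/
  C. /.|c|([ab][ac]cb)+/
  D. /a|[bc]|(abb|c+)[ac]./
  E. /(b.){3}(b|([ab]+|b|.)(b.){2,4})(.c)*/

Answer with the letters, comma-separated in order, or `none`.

A

A → match
B → no match
C → no match
D → no match
E → no match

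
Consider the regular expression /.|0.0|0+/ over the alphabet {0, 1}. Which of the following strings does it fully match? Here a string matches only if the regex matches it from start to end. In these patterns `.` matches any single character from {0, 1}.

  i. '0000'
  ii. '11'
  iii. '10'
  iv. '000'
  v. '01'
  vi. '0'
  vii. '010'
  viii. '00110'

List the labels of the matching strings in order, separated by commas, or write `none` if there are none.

i → match
ii → no match
iii → no match
iv → match
v → no match
vi → match
vii → match
viii → no match

i, iv, vi, vii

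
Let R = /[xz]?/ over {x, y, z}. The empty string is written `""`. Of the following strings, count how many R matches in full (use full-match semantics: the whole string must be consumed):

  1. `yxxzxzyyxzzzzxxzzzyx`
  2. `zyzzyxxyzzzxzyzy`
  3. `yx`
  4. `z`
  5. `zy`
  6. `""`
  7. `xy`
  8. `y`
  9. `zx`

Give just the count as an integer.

1 → no match
2 → no match
3 → no match
4 → match
5 → no match
6 → match
7 → no match
8 → no match
9 → no match
Total matched: 2

2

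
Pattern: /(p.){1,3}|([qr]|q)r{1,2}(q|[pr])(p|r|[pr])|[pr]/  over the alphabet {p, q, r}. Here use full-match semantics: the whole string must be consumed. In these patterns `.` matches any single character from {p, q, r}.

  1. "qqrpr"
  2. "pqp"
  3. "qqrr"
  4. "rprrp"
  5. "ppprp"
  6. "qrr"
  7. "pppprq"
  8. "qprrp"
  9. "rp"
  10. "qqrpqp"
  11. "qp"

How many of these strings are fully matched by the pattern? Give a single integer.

0

1 → no match
2 → no match
3 → no match
4 → no match
5 → no match
6 → no match
7 → no match
8 → no match
9 → no match
10 → no match
11 → no match
Total matched: 0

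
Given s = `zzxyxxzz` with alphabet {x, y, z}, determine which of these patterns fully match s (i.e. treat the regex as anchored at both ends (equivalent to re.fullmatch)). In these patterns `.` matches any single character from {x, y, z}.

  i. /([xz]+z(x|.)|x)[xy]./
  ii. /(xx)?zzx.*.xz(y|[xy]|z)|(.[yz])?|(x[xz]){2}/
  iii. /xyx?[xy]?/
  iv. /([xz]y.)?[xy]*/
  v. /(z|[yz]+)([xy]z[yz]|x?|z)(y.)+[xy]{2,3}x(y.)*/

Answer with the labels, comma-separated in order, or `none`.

i → no match
ii → match
iii → no match — must start with `xy`
iv → no match
v → no match

ii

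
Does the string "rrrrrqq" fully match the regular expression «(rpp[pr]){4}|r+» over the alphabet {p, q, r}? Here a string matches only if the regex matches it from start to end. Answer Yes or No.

No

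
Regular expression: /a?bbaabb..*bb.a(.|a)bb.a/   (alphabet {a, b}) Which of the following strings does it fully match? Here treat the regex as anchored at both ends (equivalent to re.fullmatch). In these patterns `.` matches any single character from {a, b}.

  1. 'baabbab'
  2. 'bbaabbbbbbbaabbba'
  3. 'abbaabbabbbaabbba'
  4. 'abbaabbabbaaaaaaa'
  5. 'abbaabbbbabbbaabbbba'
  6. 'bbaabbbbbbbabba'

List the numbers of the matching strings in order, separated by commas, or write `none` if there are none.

2, 3, 5

1 → no match — must end with 'a'
2 → match
3 → match
4 → no match
5 → match
6 → no match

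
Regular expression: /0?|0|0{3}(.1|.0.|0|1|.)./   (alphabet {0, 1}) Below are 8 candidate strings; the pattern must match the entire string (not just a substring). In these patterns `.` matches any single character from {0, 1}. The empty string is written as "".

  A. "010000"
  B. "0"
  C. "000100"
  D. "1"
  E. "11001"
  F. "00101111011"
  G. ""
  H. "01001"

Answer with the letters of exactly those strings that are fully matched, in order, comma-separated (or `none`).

A → no match
B → match
C → no match
D → no match
E → no match
F → no match
G → match
H → no match

B, G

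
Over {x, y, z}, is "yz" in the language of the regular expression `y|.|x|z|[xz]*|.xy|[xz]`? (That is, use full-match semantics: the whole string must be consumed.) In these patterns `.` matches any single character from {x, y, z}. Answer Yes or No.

No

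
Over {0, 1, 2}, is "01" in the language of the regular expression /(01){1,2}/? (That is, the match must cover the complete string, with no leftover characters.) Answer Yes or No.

Yes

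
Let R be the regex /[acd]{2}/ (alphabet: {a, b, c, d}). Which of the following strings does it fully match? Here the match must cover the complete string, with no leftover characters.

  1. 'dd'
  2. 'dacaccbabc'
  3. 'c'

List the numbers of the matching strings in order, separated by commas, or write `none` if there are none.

1

1 → match
2 → no match
3 → no match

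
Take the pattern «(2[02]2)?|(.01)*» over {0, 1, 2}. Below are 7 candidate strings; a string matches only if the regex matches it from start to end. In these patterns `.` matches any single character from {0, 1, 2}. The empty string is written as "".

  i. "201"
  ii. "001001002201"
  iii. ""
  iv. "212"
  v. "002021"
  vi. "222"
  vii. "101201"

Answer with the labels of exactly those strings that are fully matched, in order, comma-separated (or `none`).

i. "201" → match
ii. "001001002201" → no match
iii. "" → match
iv. "212" → no match
v. "002021" → no match
vi. "222" → match
vii. "101201" → match

i, iii, vi, vii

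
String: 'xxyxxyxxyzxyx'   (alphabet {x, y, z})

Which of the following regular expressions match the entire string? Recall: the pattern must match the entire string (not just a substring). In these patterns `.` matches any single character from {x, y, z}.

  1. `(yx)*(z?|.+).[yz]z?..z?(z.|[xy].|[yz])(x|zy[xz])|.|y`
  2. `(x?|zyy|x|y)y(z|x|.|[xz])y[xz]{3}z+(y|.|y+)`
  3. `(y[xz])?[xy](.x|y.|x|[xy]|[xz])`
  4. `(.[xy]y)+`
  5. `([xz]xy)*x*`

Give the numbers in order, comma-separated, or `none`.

1, 5

1 → match
2 → no match
3 → no match
4 → no match — must end with 'y'
5 → match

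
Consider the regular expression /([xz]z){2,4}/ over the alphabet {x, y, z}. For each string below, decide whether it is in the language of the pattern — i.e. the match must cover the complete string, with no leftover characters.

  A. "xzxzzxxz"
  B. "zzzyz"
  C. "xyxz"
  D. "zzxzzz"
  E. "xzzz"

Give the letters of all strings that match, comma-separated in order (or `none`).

A. "xzxzzxxz" → no match
B. "zzzyz" → no match
C. "xyxz" → no match
D. "zzxzzz" → match
E. "xzzz" → match

D, E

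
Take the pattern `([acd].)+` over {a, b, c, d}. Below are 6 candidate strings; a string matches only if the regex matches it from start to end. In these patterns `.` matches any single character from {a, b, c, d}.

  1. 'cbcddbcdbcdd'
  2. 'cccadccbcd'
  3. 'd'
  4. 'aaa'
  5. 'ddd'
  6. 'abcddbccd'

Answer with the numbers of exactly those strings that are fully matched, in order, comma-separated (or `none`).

2

1. 'cbcddbcdbcdd' → no match
2. 'cccadccbcd' → match
3. 'd' → no match
4. 'aaa' → no match
5. 'ddd' → no match
6. 'abcddbccd' → no match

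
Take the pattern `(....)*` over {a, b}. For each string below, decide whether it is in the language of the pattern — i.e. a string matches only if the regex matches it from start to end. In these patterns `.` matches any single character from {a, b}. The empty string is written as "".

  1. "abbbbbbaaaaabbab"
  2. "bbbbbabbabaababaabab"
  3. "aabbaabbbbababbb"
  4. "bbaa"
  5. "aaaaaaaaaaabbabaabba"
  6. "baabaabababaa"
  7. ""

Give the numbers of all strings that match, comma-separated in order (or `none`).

1, 2, 3, 4, 5, 7

1 → match
2 → match
3 → match
4 → match
5 → match
6 → no match
7 → match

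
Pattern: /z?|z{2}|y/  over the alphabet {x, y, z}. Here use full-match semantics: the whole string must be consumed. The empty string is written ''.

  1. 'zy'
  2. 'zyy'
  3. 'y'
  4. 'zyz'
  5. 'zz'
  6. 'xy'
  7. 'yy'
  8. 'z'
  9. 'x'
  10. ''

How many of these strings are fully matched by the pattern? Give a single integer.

1 → no match
2 → no match
3 → match
4 → no match
5 → match
6 → no match
7 → no match
8 → match
9 → no match
10 → match
Total matched: 4

4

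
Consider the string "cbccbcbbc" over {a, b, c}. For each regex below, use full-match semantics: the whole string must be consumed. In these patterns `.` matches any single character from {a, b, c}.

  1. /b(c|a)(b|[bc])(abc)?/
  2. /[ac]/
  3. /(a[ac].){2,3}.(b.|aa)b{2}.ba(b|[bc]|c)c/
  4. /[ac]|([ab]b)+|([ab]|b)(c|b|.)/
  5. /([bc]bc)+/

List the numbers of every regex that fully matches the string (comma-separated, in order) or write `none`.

1 → no match — must start with "b"
2 → no match
3 → no match — must start with "a"
4 → no match
5 → match

5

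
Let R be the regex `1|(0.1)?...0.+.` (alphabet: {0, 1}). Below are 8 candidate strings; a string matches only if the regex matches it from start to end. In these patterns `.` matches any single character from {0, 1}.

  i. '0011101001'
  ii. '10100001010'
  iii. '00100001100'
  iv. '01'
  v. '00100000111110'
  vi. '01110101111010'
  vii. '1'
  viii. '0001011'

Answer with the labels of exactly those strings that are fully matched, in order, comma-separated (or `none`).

ii, iii, v, vi, vii

i → no match
ii → match
iii → match
iv → no match
v → match
vi → match
vii → match
viii → no match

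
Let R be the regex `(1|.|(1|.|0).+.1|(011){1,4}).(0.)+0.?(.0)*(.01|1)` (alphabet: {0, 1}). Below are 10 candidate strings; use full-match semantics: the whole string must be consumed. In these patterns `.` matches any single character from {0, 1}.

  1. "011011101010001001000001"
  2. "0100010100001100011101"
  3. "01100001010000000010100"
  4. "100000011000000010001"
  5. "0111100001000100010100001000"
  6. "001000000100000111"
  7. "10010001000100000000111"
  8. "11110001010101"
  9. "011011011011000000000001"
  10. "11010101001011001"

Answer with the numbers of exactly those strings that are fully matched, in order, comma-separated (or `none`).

1, 4, 9

1 → match
2 → no match
3 → no match
4 → match
5 → no match
6 → no match
7 → no match
8 → no match
9 → match
10 → no match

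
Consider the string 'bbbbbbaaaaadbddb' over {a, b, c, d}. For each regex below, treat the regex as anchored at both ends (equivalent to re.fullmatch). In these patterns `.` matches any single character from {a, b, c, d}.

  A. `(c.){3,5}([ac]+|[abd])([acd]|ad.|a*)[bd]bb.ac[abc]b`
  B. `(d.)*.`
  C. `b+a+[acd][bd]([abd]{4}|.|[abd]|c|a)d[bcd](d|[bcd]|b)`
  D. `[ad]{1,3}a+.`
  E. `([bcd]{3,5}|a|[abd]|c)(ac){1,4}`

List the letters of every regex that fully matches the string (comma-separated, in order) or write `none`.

C

A → no match — must start with 'c'
B → no match
C → match
D → no match
E → no match — must end with 'ac'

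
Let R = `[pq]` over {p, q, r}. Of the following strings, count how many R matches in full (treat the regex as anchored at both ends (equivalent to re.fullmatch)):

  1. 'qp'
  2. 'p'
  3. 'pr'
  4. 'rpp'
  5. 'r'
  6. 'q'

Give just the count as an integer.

1 → no match
2 → match
3 → no match
4 → no match
5 → no match
6 → match
Total matched: 2

2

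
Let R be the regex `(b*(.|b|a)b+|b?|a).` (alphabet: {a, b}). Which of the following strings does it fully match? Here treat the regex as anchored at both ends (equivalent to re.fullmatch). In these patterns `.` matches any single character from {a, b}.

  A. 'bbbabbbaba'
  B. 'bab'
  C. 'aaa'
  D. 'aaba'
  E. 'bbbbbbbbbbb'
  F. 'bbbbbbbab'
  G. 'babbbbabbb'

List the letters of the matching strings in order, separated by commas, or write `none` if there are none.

E

A. 'bbbabbbaba' → no match
B. 'bab' → no match
C. 'aaa' → no match
D. 'aaba' → no match
E. 'bbbbbbbbbbb' → match
F. 'bbbbbbbab' → no match
G. 'babbbbabbb' → no match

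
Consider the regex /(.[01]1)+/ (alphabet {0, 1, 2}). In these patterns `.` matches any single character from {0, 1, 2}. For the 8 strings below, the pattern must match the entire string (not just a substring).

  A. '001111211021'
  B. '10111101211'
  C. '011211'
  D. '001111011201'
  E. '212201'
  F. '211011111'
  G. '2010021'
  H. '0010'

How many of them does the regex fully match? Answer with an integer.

3

A → no match
B → no match
C → match
D → match
E → no match
F → match
G → no match
H → no match — must end with '1'
Total matched: 3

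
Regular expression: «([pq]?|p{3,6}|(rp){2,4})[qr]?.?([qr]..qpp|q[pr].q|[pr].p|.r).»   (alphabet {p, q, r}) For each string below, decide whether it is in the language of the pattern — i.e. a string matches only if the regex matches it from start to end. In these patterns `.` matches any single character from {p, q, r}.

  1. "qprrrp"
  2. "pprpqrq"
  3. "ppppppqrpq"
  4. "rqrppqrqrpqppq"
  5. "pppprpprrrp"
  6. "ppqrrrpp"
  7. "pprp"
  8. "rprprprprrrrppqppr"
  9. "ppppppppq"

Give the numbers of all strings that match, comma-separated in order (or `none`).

1 → no match
2 → no match
3 → no match
4 → no match
5 → no match
6 → no match
7 → match
8 → no match
9 → match

7, 9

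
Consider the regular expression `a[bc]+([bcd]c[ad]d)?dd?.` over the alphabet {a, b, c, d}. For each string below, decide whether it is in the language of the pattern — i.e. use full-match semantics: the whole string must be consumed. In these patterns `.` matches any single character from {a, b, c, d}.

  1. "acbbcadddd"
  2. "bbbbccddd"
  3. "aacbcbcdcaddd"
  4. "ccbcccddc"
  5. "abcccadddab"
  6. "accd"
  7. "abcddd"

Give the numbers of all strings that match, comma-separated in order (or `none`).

1, 7

1 → match
2 → no match — must start with "a"
3 → no match
4 → no match — must start with "a"
5 → no match
6 → no match
7 → match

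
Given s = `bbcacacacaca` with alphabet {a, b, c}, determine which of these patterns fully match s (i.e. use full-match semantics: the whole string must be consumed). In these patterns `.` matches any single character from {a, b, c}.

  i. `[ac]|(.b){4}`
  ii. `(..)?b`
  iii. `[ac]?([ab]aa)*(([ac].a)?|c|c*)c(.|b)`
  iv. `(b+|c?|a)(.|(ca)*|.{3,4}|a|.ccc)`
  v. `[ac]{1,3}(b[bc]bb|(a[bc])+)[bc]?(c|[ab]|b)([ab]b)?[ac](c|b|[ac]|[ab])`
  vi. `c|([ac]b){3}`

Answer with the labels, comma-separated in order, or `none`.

iv

i → no match
ii → no match — must end with `b`
iii → no match
iv → match
v → no match
vi → no match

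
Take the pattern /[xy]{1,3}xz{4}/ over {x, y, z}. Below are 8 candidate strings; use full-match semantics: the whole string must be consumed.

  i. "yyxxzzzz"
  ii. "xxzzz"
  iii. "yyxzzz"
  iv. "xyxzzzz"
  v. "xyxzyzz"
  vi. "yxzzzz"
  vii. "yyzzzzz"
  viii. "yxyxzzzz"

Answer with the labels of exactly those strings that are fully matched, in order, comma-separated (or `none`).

i. "yyxxzzzz" → match
ii. "xxzzz" → no match
iii. "yyxzzz" → no match
iv. "xyxzzzz" → match
v. "xyxzyzz" → no match
vi. "yxzzzz" → match
vii. "yyzzzzz" → no match
viii. "yxyxzzzz" → match

i, iv, vi, viii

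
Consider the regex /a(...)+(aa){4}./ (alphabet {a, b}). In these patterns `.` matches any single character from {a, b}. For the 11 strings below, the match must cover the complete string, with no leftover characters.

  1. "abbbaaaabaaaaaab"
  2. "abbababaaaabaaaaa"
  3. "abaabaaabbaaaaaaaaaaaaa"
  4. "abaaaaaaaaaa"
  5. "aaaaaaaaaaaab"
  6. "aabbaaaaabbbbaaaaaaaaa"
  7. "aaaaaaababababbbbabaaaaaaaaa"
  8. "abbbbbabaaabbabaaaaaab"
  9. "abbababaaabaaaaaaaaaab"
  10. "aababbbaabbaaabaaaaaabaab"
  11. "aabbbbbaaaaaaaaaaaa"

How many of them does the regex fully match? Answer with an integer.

5

1 → no match
2 → no match
3 → no match
4 → no match
5 → match
6 → match
7 → match
8 → no match
9 → match
10 → no match
11 → match
Total matched: 5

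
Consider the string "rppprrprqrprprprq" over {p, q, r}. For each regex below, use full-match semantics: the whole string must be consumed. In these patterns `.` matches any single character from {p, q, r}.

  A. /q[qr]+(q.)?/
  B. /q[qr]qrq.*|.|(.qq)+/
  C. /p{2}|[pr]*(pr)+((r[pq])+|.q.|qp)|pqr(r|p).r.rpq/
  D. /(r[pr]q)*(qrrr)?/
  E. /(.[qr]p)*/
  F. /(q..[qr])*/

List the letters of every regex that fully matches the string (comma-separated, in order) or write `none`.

A → no match — must start with "q"
B → no match
C → match
D → no match
E → no match
F → no match

C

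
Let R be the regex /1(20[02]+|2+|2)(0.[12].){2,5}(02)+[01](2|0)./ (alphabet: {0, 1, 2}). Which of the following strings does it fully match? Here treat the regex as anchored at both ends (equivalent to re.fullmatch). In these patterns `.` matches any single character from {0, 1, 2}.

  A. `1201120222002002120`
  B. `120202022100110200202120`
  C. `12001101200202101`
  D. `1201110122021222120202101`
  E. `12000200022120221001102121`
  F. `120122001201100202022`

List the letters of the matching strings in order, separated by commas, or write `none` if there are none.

A → match
B → no match
C → match
D → no match
E → no match
F → match

A, C, F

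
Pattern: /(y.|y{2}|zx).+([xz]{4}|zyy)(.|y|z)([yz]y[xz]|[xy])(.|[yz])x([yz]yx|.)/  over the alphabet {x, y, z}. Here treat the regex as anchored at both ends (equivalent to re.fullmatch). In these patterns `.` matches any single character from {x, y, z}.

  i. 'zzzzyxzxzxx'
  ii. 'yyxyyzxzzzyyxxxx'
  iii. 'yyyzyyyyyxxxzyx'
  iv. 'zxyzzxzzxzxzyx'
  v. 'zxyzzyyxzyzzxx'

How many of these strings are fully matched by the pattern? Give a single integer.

i → no match
ii → match
iii → match
iv → match
v → match
Total matched: 4

4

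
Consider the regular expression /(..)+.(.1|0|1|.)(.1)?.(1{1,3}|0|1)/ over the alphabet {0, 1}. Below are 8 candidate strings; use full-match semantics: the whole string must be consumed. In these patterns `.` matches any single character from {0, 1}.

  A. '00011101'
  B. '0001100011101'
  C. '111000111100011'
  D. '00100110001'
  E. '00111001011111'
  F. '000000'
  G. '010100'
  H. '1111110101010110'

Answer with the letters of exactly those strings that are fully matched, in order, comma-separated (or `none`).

A. '00011101' → match
B → match
C → match
D. '00100110001' → no match
E → match
F. '000000' → match
G. '010100' → match
H → match

A, B, C, E, F, G, H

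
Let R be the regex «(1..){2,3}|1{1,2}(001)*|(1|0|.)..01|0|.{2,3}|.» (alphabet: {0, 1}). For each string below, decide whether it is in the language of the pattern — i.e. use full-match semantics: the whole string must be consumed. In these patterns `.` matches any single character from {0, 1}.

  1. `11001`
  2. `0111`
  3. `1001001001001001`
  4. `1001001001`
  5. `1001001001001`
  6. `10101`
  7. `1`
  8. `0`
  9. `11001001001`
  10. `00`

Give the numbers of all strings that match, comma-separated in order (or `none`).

1 → match
2 → no match
3 → match
4 → match
5 → match
6 → match
7 → match
8 → match
9 → match
10 → match

1, 3, 4, 5, 6, 7, 8, 9, 10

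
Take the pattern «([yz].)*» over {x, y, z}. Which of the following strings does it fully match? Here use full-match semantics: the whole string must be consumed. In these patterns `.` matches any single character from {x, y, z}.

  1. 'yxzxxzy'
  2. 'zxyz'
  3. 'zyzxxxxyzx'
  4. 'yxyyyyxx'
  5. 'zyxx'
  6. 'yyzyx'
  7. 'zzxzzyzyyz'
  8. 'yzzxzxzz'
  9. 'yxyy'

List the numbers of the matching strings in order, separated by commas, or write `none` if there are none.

2, 8, 9

1 → no match
2 → match
3 → no match
4 → no match
5 → no match
6 → no match
7 → no match
8 → match
9 → match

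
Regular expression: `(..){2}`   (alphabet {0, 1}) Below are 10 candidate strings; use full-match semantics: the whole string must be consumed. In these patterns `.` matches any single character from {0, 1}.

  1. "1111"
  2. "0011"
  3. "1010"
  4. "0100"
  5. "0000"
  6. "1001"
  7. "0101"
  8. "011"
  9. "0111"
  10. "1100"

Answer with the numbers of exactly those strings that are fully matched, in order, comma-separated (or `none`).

1, 2, 3, 4, 5, 6, 7, 9, 10

1 → match
2 → match
3 → match
4 → match
5 → match
6 → match
7 → match
8 → no match
9 → match
10 → match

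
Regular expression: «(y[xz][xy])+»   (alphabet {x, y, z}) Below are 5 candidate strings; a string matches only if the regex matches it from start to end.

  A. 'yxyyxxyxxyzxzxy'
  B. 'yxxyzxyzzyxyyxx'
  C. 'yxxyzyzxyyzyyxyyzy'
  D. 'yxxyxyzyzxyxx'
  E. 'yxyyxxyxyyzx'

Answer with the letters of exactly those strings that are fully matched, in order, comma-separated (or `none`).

E

A → no match
B → no match
C → no match
D → no match
E. 'yxyyxxyxyyzx' → match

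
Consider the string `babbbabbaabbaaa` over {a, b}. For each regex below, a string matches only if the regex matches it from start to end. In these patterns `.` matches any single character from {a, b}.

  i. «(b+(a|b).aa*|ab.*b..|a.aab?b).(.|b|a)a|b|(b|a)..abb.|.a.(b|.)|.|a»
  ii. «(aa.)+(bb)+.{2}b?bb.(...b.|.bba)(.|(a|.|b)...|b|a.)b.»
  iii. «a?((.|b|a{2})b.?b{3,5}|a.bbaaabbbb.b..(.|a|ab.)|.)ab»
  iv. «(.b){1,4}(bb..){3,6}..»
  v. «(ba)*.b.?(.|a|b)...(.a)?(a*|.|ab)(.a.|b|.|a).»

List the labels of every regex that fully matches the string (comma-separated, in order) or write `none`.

i → no match
ii → no match — must start with `aa`
iii → no match — must end with `ab`
iv → no match
v → match

v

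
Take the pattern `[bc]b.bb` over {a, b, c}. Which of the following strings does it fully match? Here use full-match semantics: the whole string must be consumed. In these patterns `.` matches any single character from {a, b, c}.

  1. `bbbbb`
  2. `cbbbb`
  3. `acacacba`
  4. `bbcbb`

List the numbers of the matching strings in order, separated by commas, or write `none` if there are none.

1. `bbbbb` → match
2. `cbbbb` → match
3. `acacacba` → no match — must end with `bb`
4. `bbcbb` → match

1, 2, 4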